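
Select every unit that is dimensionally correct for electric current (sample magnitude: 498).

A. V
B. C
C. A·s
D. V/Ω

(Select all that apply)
D

electric current has SI base units: A

Checking each option against A:
  A. V: ✗ does not match
  B. C: ✗ does not match
  C. A·s: ✗ does not match
  D. V/Ω: ✓ matches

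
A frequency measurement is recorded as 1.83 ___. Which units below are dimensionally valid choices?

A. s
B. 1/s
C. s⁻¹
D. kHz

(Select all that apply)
B, C, D

frequency has SI base units: 1 / s

Checking each option against 1 / s:
  A. s: ✗ does not match
  B. 1/s: ✓ matches
  C. s⁻¹: ✓ matches
  D. kHz: ✓ matches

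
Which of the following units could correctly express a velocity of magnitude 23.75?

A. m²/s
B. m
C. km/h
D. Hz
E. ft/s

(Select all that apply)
C, E

velocity has SI base units: m / s

Checking each option against m / s:
  A. m²/s: ✗ does not match
  B. m: ✗ does not match
  C. km/h: ✓ matches
  D. Hz: ✗ does not match
  E. ft/s: ✓ matches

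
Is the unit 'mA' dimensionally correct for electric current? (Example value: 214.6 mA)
Yes

electric current has SI base units: A
mA reduces to the same SI base units, so it is a valid unit for electric current.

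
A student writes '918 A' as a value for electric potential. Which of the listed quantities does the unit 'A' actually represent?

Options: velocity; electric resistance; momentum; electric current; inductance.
electric current

electric potential should have units dimensionally equivalent to kg * m^2 / (A * s^3) (e.g. V).
The given unit 'A' reduces to A. Of the listed options, that is the dimensionality of electric current.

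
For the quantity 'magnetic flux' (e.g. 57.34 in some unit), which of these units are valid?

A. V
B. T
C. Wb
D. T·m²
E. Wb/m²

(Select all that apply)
C, D

magnetic flux has SI base units: kg * m^2 / (A * s^2)

Checking each option against kg * m^2 / (A * s^2):
  A. V: ✗ does not match
  B. T: ✗ does not match
  C. Wb: ✓ matches
  D. T·m²: ✓ matches
  E. Wb/m²: ✗ does not match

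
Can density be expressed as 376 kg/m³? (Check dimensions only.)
Yes

density has SI base units: kg / m^3
kg/m³ reduces to the same SI base units, so it is a valid unit for density.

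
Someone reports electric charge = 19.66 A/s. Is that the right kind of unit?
No

electric charge has SI base units: A * s
A/s does NOT reduce to A * s; a valid unit for electric charge would be e.g. C.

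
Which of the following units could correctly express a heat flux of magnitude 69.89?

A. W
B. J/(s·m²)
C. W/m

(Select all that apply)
B

heat flux has SI base units: kg / s^3

Checking each option against kg / s^3:
  A. W: ✗ does not match
  B. J/(s·m²): ✓ matches
  C. W/m: ✗ does not match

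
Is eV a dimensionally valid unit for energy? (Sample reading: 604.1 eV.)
Yes

energy has SI base units: kg * m^2 / s^2
eV reduces to the same SI base units, so it is a valid unit for energy.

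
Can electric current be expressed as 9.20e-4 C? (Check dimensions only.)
No

electric current has SI base units: A
C does NOT reduce to A; a valid unit for electric current would be e.g. A.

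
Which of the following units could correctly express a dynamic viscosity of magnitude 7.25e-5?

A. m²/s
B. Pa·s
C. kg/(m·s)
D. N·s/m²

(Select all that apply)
B, C, D

dynamic viscosity has SI base units: kg / (m * s)

Checking each option against kg / (m * s):
  A. m²/s: ✗ does not match
  B. Pa·s: ✓ matches
  C. kg/(m·s): ✓ matches
  D. N·s/m²: ✓ matches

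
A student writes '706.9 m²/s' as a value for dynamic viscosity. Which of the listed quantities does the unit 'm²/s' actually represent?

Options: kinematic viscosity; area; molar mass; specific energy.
kinematic viscosity

dynamic viscosity should have units dimensionally equivalent to kg / (m * s) (e.g. Pa·s).
The given unit 'm²/s' reduces to m^2 / s. Of the listed options, that is the dimensionality of kinematic viscosity.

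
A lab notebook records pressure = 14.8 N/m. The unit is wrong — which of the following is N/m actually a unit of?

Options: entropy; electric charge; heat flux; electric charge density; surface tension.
surface tension

pressure should have units dimensionally equivalent to kg / (m * s^2) (e.g. Pa).
The given unit 'N/m' reduces to kg / s^2. Of the listed options, that is the dimensionality of surface tension.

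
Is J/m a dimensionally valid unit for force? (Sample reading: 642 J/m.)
Yes

force has SI base units: kg * m / s^2
J/m reduces to the same SI base units, so it is a valid unit for force.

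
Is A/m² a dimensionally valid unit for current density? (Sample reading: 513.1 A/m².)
Yes

current density has SI base units: A / m^2
A/m² reduces to the same SI base units, so it is a valid unit for current density.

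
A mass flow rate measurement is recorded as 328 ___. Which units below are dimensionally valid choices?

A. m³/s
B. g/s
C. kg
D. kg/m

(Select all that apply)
B

mass flow rate has SI base units: kg / s

Checking each option against kg / s:
  A. m³/s: ✗ does not match
  B. g/s: ✓ matches
  C. kg: ✗ does not match
  D. kg/m: ✗ does not match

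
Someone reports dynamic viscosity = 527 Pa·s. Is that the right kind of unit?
Yes

dynamic viscosity has SI base units: kg / (m * s)
Pa·s reduces to the same SI base units, so it is a valid unit for dynamic viscosity.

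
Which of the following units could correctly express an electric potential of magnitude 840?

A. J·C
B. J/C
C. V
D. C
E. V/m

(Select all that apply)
B, C

electric potential has SI base units: kg * m^2 / (A * s^3)

Checking each option against kg * m^2 / (A * s^3):
  A. J·C: ✗ does not match
  B. J/C: ✓ matches
  C. V: ✓ matches
  D. C: ✗ does not match
  E. V/m: ✗ does not match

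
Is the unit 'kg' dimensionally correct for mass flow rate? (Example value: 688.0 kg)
No

mass flow rate has SI base units: kg / s
kg does NOT reduce to kg / s; a valid unit for mass flow rate would be e.g. kg/s.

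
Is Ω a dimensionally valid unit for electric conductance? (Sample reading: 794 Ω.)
No

electric conductance has SI base units: A^2 * s^3 / (kg * m^2)
Ω does NOT reduce to A^2 * s^3 / (kg * m^2); a valid unit for electric conductance would be e.g. S.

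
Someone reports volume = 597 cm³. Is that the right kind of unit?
Yes

volume has SI base units: m^3
cm³ reduces to the same SI base units, so it is a valid unit for volume.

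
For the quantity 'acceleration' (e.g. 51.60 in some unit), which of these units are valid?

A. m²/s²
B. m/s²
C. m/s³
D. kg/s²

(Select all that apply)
B

acceleration has SI base units: m / s^2

Checking each option against m / s^2:
  A. m²/s²: ✗ does not match
  B. m/s²: ✓ matches
  C. m/s³: ✗ does not match
  D. kg/s²: ✗ does not match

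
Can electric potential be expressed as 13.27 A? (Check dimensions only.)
No

electric potential has SI base units: kg * m^2 / (A * s^3)
A does NOT reduce to kg * m^2 / (A * s^3); a valid unit for electric potential would be e.g. V.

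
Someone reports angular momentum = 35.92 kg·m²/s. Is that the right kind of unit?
Yes

angular momentum has SI base units: kg * m^2 / s
kg·m²/s reduces to the same SI base units, so it is a valid unit for angular momentum.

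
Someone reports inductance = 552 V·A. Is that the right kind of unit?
No

inductance has SI base units: kg * m^2 / (A^2 * s^2)
V·A does NOT reduce to kg * m^2 / (A^2 * s^2); a valid unit for inductance would be e.g. H.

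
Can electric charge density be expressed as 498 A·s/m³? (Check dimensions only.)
Yes

electric charge density has SI base units: A * s / m^3
A·s/m³ reduces to the same SI base units, so it is a valid unit for electric charge density.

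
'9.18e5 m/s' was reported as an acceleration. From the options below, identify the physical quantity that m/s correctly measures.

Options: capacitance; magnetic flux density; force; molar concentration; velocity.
velocity

acceleration should have units dimensionally equivalent to m / s^2 (e.g. m/s²).
The given unit 'm/s' reduces to m / s. Of the listed options, that is the dimensionality of velocity.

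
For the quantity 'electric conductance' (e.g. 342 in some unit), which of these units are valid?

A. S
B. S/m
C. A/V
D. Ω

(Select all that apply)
A, C

electric conductance has SI base units: A^2 * s^3 / (kg * m^2)

Checking each option against A^2 * s^3 / (kg * m^2):
  A. S: ✓ matches
  B. S/m: ✗ does not match
  C. A/V: ✓ matches
  D. Ω: ✗ does not match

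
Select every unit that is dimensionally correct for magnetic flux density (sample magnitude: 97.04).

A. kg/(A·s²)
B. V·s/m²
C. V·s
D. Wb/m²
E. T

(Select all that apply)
A, B, D, E

magnetic flux density has SI base units: kg / (A * s^2)

Checking each option against kg / (A * s^2):
  A. kg/(A·s²): ✓ matches
  B. V·s/m²: ✓ matches
  C. V·s: ✗ does not match
  D. Wb/m²: ✓ matches
  E. T: ✓ matches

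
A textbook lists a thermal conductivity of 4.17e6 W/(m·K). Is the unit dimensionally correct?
Yes

thermal conductivity has SI base units: kg * m / (s^3 * K)
W/(m·K) reduces to the same SI base units, so it is a valid unit for thermal conductivity.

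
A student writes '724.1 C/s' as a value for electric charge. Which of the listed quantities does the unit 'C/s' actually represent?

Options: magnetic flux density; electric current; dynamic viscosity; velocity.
electric current

electric charge should have units dimensionally equivalent to A * s (e.g. C).
The given unit 'C/s' reduces to A. Of the listed options, that is the dimensionality of electric current.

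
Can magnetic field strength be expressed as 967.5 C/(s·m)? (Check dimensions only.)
Yes

magnetic field strength has SI base units: A / m
C/(s·m) reduces to the same SI base units, so it is a valid unit for magnetic field strength.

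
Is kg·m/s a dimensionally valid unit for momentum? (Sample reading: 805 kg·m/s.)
Yes

momentum has SI base units: kg * m / s
kg·m/s reduces to the same SI base units, so it is a valid unit for momentum.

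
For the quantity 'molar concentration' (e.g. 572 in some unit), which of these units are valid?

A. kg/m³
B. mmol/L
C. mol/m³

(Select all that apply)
B, C

molar concentration has SI base units: mol / m^3

Checking each option against mol / m^3:
  A. kg/m³: ✗ does not match
  B. mmol/L: ✓ matches
  C. mol/m³: ✓ matches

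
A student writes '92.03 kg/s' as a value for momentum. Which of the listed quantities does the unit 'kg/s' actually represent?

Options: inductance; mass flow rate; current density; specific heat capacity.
mass flow rate

momentum should have units dimensionally equivalent to kg * m / s (e.g. kg·m/s).
The given unit 'kg/s' reduces to kg / s. Of the listed options, that is the dimensionality of mass flow rate.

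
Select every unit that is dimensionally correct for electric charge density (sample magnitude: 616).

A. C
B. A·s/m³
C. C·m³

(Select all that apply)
B

electric charge density has SI base units: A * s / m^3

Checking each option against A * s / m^3:
  A. C: ✗ does not match
  B. A·s/m³: ✓ matches
  C. C·m³: ✗ does not match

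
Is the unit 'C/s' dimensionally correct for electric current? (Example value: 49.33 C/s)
Yes

electric current has SI base units: A
C/s reduces to the same SI base units, so it is a valid unit for electric current.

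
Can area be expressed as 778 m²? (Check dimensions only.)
Yes

area has SI base units: m^2
m² reduces to the same SI base units, so it is a valid unit for area.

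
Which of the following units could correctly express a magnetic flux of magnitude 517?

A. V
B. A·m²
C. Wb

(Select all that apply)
C

magnetic flux has SI base units: kg * m^2 / (A * s^2)

Checking each option against kg * m^2 / (A * s^2):
  A. V: ✗ does not match
  B. A·m²: ✗ does not match
  C. Wb: ✓ matches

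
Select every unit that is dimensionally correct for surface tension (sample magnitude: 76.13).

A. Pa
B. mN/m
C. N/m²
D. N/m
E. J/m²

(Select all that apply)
B, D, E

surface tension has SI base units: kg / s^2

Checking each option against kg / s^2:
  A. Pa: ✗ does not match
  B. mN/m: ✓ matches
  C. N/m²: ✗ does not match
  D. N/m: ✓ matches
  E. J/m²: ✓ matches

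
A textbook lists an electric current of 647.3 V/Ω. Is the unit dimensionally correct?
Yes

electric current has SI base units: A
V/Ω reduces to the same SI base units, so it is a valid unit for electric current.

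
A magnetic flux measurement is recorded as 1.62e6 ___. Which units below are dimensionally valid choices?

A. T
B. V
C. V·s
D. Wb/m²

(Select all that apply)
C

magnetic flux has SI base units: kg * m^2 / (A * s^2)

Checking each option against kg * m^2 / (A * s^2):
  A. T: ✗ does not match
  B. V: ✗ does not match
  C. V·s: ✓ matches
  D. Wb/m²: ✗ does not match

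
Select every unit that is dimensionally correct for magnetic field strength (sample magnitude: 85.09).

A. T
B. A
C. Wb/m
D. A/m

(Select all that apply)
D

magnetic field strength has SI base units: A / m

Checking each option against A / m:
  A. T: ✗ does not match
  B. A: ✗ does not match
  C. Wb/m: ✗ does not match
  D. A/m: ✓ matches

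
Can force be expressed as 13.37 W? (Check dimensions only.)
No

force has SI base units: kg * m / s^2
W does NOT reduce to kg * m / s^2; a valid unit for force would be e.g. N.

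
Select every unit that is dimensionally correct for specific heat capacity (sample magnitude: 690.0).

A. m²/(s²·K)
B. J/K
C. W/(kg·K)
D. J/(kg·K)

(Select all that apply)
A, D

specific heat capacity has SI base units: m^2 / (s^2 * K)

Checking each option against m^2 / (s^2 * K):
  A. m²/(s²·K): ✓ matches
  B. J/K: ✗ does not match
  C. W/(kg·K): ✗ does not match
  D. J/(kg·K): ✓ matches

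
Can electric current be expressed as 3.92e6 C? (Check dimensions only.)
No

electric current has SI base units: A
C does NOT reduce to A; a valid unit for electric current would be e.g. A.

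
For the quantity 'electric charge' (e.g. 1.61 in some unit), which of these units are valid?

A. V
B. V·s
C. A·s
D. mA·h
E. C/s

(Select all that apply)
C, D

electric charge has SI base units: A * s

Checking each option against A * s:
  A. V: ✗ does not match
  B. V·s: ✗ does not match
  C. A·s: ✓ matches
  D. mA·h: ✓ matches
  E. C/s: ✗ does not match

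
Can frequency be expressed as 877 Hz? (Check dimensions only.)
Yes

frequency has SI base units: 1 / s
Hz reduces to the same SI base units, so it is a valid unit for frequency.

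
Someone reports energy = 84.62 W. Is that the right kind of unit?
No

energy has SI base units: kg * m^2 / s^2
W does NOT reduce to kg * m^2 / s^2; a valid unit for energy would be e.g. J.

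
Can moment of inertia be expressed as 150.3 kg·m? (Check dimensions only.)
No

moment of inertia has SI base units: kg * m^2
kg·m does NOT reduce to kg * m^2; a valid unit for moment of inertia would be e.g. kg·m².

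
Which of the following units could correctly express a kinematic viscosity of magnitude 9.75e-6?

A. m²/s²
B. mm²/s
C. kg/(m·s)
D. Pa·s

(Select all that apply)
B

kinematic viscosity has SI base units: m^2 / s

Checking each option against m^2 / s:
  A. m²/s²: ✗ does not match
  B. mm²/s: ✓ matches
  C. kg/(m·s): ✗ does not match
  D. Pa·s: ✗ does not match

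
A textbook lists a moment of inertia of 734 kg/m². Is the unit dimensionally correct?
No

moment of inertia has SI base units: kg * m^2
kg/m² does NOT reduce to kg * m^2; a valid unit for moment of inertia would be e.g. kg·m².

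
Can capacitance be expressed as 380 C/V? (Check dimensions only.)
Yes

capacitance has SI base units: A^2 * s^4 / (kg * m^2)
C/V reduces to the same SI base units, so it is a valid unit for capacitance.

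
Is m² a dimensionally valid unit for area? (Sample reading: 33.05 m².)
Yes

area has SI base units: m^2
m² reduces to the same SI base units, so it is a valid unit for area.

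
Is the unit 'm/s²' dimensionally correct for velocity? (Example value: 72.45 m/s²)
No

velocity has SI base units: m / s
m/s² does NOT reduce to m / s; a valid unit for velocity would be e.g. m/s.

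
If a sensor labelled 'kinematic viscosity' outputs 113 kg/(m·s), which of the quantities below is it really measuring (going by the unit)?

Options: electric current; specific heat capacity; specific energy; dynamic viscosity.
dynamic viscosity

kinematic viscosity should have units dimensionally equivalent to m^2 / s (e.g. m²/s).
The given unit 'kg/(m·s)' reduces to kg / (m * s). Of the listed options, that is the dimensionality of dynamic viscosity.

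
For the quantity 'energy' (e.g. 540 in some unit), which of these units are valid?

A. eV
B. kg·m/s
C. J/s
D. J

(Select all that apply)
A, D

energy has SI base units: kg * m^2 / s^2

Checking each option against kg * m^2 / s^2:
  A. eV: ✓ matches
  B. kg·m/s: ✗ does not match
  C. J/s: ✗ does not match
  D. J: ✓ matches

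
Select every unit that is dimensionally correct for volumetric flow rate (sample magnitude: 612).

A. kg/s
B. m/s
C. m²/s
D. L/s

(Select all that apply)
D

volumetric flow rate has SI base units: m^3 / s

Checking each option against m^3 / s:
  A. kg/s: ✗ does not match
  B. m/s: ✗ does not match
  C. m²/s: ✗ does not match
  D. L/s: ✓ matches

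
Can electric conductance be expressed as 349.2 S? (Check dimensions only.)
Yes

electric conductance has SI base units: A^2 * s^3 / (kg * m^2)
S reduces to the same SI base units, so it is a valid unit for electric conductance.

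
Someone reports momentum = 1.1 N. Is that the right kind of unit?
No

momentum has SI base units: kg * m / s
N does NOT reduce to kg * m / s; a valid unit for momentum would be e.g. kg·m/s.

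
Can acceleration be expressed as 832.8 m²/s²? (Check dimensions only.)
No

acceleration has SI base units: m / s^2
m²/s² does NOT reduce to m / s^2; a valid unit for acceleration would be e.g. m/s².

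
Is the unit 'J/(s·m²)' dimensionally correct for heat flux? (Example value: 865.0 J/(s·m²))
Yes

heat flux has SI base units: kg / s^3
J/(s·m²) reduces to the same SI base units, so it is a valid unit for heat flux.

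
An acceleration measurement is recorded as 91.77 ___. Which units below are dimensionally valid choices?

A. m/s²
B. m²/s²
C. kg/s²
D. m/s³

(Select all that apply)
A

acceleration has SI base units: m / s^2

Checking each option against m / s^2:
  A. m/s²: ✓ matches
  B. m²/s²: ✗ does not match
  C. kg/s²: ✗ does not match
  D. m/s³: ✗ does not match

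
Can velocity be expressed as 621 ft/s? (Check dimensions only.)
Yes

velocity has SI base units: m / s
ft/s reduces to the same SI base units, so it is a valid unit for velocity.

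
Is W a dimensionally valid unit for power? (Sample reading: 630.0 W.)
Yes

power has SI base units: kg * m^2 / s^3
W reduces to the same SI base units, so it is a valid unit for power.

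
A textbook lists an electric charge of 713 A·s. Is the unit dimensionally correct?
Yes

electric charge has SI base units: A * s
A·s reduces to the same SI base units, so it is a valid unit for electric charge.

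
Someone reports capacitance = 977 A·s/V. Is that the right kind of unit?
Yes

capacitance has SI base units: A^2 * s^4 / (kg * m^2)
A·s/V reduces to the same SI base units, so it is a valid unit for capacitance.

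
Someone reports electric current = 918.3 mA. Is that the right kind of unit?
Yes

electric current has SI base units: A
mA reduces to the same SI base units, so it is a valid unit for electric current.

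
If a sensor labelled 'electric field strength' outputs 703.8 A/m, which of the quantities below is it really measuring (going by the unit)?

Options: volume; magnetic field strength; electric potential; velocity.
magnetic field strength

electric field strength should have units dimensionally equivalent to kg * m / (A * s^3) (e.g. V/m).
The given unit 'A/m' reduces to A / m. Of the listed options, that is the dimensionality of magnetic field strength.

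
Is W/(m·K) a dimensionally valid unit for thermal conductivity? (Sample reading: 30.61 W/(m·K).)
Yes

thermal conductivity has SI base units: kg * m / (s^3 * K)
W/(m·K) reduces to the same SI base units, so it is a valid unit for thermal conductivity.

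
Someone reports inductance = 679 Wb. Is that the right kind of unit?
No

inductance has SI base units: kg * m^2 / (A^2 * s^2)
Wb does NOT reduce to kg * m^2 / (A^2 * s^2); a valid unit for inductance would be e.g. H.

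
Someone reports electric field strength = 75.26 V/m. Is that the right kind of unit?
Yes

electric field strength has SI base units: kg * m / (A * s^3)
V/m reduces to the same SI base units, so it is a valid unit for electric field strength.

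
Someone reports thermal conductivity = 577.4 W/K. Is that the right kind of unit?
No

thermal conductivity has SI base units: kg * m / (s^3 * K)
W/K does NOT reduce to kg * m / (s^3 * K); a valid unit for thermal conductivity would be e.g. W/(m·K).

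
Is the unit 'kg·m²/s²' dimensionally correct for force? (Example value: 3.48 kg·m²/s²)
No

force has SI base units: kg * m / s^2
kg·m²/s² does NOT reduce to kg * m / s^2; a valid unit for force would be e.g. N.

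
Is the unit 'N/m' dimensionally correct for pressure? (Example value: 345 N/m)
No

pressure has SI base units: kg / (m * s^2)
N/m does NOT reduce to kg / (m * s^2); a valid unit for pressure would be e.g. Pa.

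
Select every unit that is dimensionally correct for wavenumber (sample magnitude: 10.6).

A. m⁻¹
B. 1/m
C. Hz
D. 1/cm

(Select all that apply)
A, B, D

wavenumber has SI base units: 1 / m

Checking each option against 1 / m:
  A. m⁻¹: ✓ matches
  B. 1/m: ✓ matches
  C. Hz: ✗ does not match
  D. 1/cm: ✓ matches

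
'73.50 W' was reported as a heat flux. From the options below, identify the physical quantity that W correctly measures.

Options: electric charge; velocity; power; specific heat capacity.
power

heat flux should have units dimensionally equivalent to kg / s^3 (e.g. W/m²).
The given unit 'W' reduces to kg * m^2 / s^3. Of the listed options, that is the dimensionality of power.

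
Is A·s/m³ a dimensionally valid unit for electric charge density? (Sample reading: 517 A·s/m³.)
Yes

electric charge density has SI base units: A * s / m^3
A·s/m³ reduces to the same SI base units, so it is a valid unit for electric charge density.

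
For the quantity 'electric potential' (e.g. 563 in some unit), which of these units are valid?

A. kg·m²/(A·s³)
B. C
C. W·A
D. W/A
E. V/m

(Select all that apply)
A, D

electric potential has SI base units: kg * m^2 / (A * s^3)

Checking each option against kg * m^2 / (A * s^3):
  A. kg·m²/(A·s³): ✓ matches
  B. C: ✗ does not match
  C. W·A: ✗ does not match
  D. W/A: ✓ matches
  E. V/m: ✗ does not match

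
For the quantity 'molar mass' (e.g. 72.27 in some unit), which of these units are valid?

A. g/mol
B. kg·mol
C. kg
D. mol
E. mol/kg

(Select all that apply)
A

molar mass has SI base units: kg / mol

Checking each option against kg / mol:
  A. g/mol: ✓ matches
  B. kg·mol: ✗ does not match
  C. kg: ✗ does not match
  D. mol: ✗ does not match
  E. mol/kg: ✗ does not match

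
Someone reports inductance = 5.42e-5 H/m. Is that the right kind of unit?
No

inductance has SI base units: kg * m^2 / (A^2 * s^2)
H/m does NOT reduce to kg * m^2 / (A^2 * s^2); a valid unit for inductance would be e.g. H.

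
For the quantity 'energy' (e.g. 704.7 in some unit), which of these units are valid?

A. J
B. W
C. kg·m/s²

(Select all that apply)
A

energy has SI base units: kg * m^2 / s^2

Checking each option against kg * m^2 / s^2:
  A. J: ✓ matches
  B. W: ✗ does not match
  C. kg·m/s²: ✗ does not match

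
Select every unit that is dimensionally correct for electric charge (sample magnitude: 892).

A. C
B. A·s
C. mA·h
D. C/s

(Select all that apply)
A, B, C

electric charge has SI base units: A * s

Checking each option against A * s:
  A. C: ✓ matches
  B. A·s: ✓ matches
  C. mA·h: ✓ matches
  D. C/s: ✗ does not match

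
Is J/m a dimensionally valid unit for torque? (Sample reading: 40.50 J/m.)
No

torque has SI base units: kg * m^2 / s^2
J/m does NOT reduce to kg * m^2 / s^2; a valid unit for torque would be e.g. N·m.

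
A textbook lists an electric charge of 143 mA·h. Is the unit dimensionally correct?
Yes

electric charge has SI base units: A * s
mA·h reduces to the same SI base units, so it is a valid unit for electric charge.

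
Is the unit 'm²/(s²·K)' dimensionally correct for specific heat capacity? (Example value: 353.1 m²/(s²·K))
Yes

specific heat capacity has SI base units: m^2 / (s^2 * K)
m²/(s²·K) reduces to the same SI base units, so it is a valid unit for specific heat capacity.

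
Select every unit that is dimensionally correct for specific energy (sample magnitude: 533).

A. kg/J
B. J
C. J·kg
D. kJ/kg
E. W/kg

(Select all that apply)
D

specific energy has SI base units: m^2 / s^2

Checking each option against m^2 / s^2:
  A. kg/J: ✗ does not match
  B. J: ✗ does not match
  C. J·kg: ✗ does not match
  D. kJ/kg: ✓ matches
  E. W/kg: ✗ does not match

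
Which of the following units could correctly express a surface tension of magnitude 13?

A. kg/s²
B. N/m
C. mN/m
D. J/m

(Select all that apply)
A, B, C

surface tension has SI base units: kg / s^2

Checking each option against kg / s^2:
  A. kg/s²: ✓ matches
  B. N/m: ✓ matches
  C. mN/m: ✓ matches
  D. J/m: ✗ does not match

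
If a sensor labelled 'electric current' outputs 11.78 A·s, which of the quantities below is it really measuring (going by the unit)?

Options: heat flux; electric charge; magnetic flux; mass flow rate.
electric charge

electric current should have units dimensionally equivalent to A (e.g. A).
The given unit 'A·s' reduces to A * s. Of the listed options, that is the dimensionality of electric charge.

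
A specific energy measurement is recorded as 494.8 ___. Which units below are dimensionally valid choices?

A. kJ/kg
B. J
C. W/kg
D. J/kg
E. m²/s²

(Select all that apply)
A, D, E

specific energy has SI base units: m^2 / s^2

Checking each option against m^2 / s^2:
  A. kJ/kg: ✓ matches
  B. J: ✗ does not match
  C. W/kg: ✗ does not match
  D. J/kg: ✓ matches
  E. m²/s²: ✓ matches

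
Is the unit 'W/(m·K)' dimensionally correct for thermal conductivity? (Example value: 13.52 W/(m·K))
Yes

thermal conductivity has SI base units: kg * m / (s^3 * K)
W/(m·K) reduces to the same SI base units, so it is a valid unit for thermal conductivity.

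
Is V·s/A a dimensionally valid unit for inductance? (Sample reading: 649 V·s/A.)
Yes

inductance has SI base units: kg * m^2 / (A^2 * s^2)
V·s/A reduces to the same SI base units, so it is a valid unit for inductance.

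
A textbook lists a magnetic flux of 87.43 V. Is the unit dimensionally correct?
No

magnetic flux has SI base units: kg * m^2 / (A * s^2)
V does NOT reduce to kg * m^2 / (A * s^2); a valid unit for magnetic flux would be e.g. Wb.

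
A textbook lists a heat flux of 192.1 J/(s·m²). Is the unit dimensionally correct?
Yes

heat flux has SI base units: kg / s^3
J/(s·m²) reduces to the same SI base units, so it is a valid unit for heat flux.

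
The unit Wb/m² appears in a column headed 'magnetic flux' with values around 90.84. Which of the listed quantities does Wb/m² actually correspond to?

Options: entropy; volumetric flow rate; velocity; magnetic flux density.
magnetic flux density

magnetic flux should have units dimensionally equivalent to kg * m^2 / (A * s^2) (e.g. Wb).
The given unit 'Wb/m²' reduces to kg / (A * s^2). Of the listed options, that is the dimensionality of magnetic flux density.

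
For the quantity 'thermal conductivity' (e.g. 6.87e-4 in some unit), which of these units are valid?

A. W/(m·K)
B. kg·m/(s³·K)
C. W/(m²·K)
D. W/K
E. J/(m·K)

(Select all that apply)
A, B

thermal conductivity has SI base units: kg * m / (s^3 * K)

Checking each option against kg * m / (s^3 * K):
  A. W/(m·K): ✓ matches
  B. kg·m/(s³·K): ✓ matches
  C. W/(m²·K): ✗ does not match
  D. W/K: ✗ does not match
  E. J/(m·K): ✗ does not match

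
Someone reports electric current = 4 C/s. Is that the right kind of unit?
Yes

electric current has SI base units: A
C/s reduces to the same SI base units, so it is a valid unit for electric current.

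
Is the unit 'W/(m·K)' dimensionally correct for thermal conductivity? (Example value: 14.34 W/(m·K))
Yes

thermal conductivity has SI base units: kg * m / (s^3 * K)
W/(m·K) reduces to the same SI base units, so it is a valid unit for thermal conductivity.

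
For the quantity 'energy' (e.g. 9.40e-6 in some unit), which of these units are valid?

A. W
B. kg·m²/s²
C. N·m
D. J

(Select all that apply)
B, C, D

energy has SI base units: kg * m^2 / s^2

Checking each option against kg * m^2 / s^2:
  A. W: ✗ does not match
  B. kg·m²/s²: ✓ matches
  C. N·m: ✓ matches
  D. J: ✓ matches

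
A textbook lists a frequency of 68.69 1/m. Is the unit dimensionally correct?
No

frequency has SI base units: 1 / s
1/m does NOT reduce to 1 / s; a valid unit for frequency would be e.g. Hz.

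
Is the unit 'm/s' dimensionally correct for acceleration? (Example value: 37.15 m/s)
No

acceleration has SI base units: m / s^2
m/s does NOT reduce to m / s^2; a valid unit for acceleration would be e.g. m/s².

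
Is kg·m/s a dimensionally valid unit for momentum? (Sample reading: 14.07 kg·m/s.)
Yes

momentum has SI base units: kg * m / s
kg·m/s reduces to the same SI base units, so it is a valid unit for momentum.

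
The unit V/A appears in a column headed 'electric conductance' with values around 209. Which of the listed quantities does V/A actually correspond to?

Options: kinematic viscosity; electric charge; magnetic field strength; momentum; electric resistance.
electric resistance

electric conductance should have units dimensionally equivalent to A^2 * s^3 / (kg * m^2) (e.g. S).
The given unit 'V/A' reduces to kg * m^2 / (A^2 * s^3). Of the listed options, that is the dimensionality of electric resistance.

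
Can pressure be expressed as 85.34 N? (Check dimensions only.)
No

pressure has SI base units: kg / (m * s^2)
N does NOT reduce to kg / (m * s^2); a valid unit for pressure would be e.g. Pa.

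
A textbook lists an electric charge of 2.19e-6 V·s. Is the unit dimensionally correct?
No

electric charge has SI base units: A * s
V·s does NOT reduce to A * s; a valid unit for electric charge would be e.g. C.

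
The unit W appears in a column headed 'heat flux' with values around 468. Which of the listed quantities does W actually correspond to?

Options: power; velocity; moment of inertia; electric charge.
power

heat flux should have units dimensionally equivalent to kg / s^3 (e.g. W/m²).
The given unit 'W' reduces to kg * m^2 / s^3. Of the listed options, that is the dimensionality of power.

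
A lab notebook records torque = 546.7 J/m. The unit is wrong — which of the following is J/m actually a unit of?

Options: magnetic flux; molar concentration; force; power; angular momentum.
force

torque should have units dimensionally equivalent to kg * m^2 / s^2 (e.g. N·m).
The given unit 'J/m' reduces to kg * m / s^2. Of the listed options, that is the dimensionality of force.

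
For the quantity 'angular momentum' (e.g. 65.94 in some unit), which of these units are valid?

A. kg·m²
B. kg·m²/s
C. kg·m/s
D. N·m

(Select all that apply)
B

angular momentum has SI base units: kg * m^2 / s

Checking each option against kg * m^2 / s:
  A. kg·m²: ✗ does not match
  B. kg·m²/s: ✓ matches
  C. kg·m/s: ✗ does not match
  D. N·m: ✗ does not match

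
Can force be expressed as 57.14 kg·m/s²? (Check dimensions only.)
Yes

force has SI base units: kg * m / s^2
kg·m/s² reduces to the same SI base units, so it is a valid unit for force.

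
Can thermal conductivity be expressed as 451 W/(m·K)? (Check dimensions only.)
Yes

thermal conductivity has SI base units: kg * m / (s^3 * K)
W/(m·K) reduces to the same SI base units, so it is a valid unit for thermal conductivity.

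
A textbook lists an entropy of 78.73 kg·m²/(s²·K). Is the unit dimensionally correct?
Yes

entropy has SI base units: kg * m^2 / (s^2 * K)
kg·m²/(s²·K) reduces to the same SI base units, so it is a valid unit for entropy.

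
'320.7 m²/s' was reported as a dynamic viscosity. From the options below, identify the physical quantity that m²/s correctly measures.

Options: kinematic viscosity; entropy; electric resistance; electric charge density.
kinematic viscosity

dynamic viscosity should have units dimensionally equivalent to kg / (m * s) (e.g. Pa·s).
The given unit 'm²/s' reduces to m^2 / s. Of the listed options, that is the dimensionality of kinematic viscosity.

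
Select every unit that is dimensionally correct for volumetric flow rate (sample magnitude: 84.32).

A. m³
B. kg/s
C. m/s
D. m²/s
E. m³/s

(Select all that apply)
E

volumetric flow rate has SI base units: m^3 / s

Checking each option against m^3 / s:
  A. m³: ✗ does not match
  B. kg/s: ✗ does not match
  C. m/s: ✗ does not match
  D. m²/s: ✗ does not match
  E. m³/s: ✓ matches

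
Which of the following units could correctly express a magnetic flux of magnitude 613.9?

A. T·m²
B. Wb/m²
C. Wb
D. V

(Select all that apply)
A, C

magnetic flux has SI base units: kg * m^2 / (A * s^2)

Checking each option against kg * m^2 / (A * s^2):
  A. T·m²: ✓ matches
  B. Wb/m²: ✗ does not match
  C. Wb: ✓ matches
  D. V: ✗ does not match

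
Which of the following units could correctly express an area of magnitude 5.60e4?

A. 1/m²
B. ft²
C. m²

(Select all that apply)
B, C

area has SI base units: m^2

Checking each option against m^2:
  A. 1/m²: ✗ does not match
  B. ft²: ✓ matches
  C. m²: ✓ matches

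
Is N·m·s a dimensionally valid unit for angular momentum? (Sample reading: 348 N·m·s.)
Yes

angular momentum has SI base units: kg * m^2 / s
N·m·s reduces to the same SI base units, so it is a valid unit for angular momentum.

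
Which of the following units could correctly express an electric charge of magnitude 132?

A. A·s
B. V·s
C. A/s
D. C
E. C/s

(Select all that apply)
A, D

electric charge has SI base units: A * s

Checking each option against A * s:
  A. A·s: ✓ matches
  B. V·s: ✗ does not match
  C. A/s: ✗ does not match
  D. C: ✓ matches
  E. C/s: ✗ does not match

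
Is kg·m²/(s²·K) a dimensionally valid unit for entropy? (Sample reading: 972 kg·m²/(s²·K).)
Yes

entropy has SI base units: kg * m^2 / (s^2 * K)
kg·m²/(s²·K) reduces to the same SI base units, so it is a valid unit for entropy.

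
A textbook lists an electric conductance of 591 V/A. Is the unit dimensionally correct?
No

electric conductance has SI base units: A^2 * s^3 / (kg * m^2)
V/A does NOT reduce to A^2 * s^3 / (kg * m^2); a valid unit for electric conductance would be e.g. S.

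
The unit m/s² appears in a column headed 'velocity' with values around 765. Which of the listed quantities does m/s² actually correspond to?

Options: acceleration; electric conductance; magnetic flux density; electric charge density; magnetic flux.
acceleration

velocity should have units dimensionally equivalent to m / s (e.g. m/s).
The given unit 'm/s²' reduces to m / s^2. Of the listed options, that is the dimensionality of acceleration.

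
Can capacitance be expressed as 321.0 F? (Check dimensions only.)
Yes

capacitance has SI base units: A^2 * s^4 / (kg * m^2)
F reduces to the same SI base units, so it is a valid unit for capacitance.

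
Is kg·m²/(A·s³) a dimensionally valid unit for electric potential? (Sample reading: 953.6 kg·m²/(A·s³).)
Yes

electric potential has SI base units: kg * m^2 / (A * s^3)
kg·m²/(A·s³) reduces to the same SI base units, so it is a valid unit for electric potential.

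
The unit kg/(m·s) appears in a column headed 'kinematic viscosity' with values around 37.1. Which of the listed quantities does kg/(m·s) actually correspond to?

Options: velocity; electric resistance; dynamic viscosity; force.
dynamic viscosity

kinematic viscosity should have units dimensionally equivalent to m^2 / s (e.g. m²/s).
The given unit 'kg/(m·s)' reduces to kg / (m * s). Of the listed options, that is the dimensionality of dynamic viscosity.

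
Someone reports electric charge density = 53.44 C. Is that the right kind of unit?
No

electric charge density has SI base units: A * s / m^3
C does NOT reduce to A * s / m^3; a valid unit for electric charge density would be e.g. C/m³.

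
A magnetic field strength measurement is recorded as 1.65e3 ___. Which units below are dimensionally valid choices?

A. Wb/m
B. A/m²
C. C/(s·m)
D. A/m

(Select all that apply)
C, D

magnetic field strength has SI base units: A / m

Checking each option against A / m:
  A. Wb/m: ✗ does not match
  B. A/m²: ✗ does not match
  C. C/(s·m): ✓ matches
  D. A/m: ✓ matches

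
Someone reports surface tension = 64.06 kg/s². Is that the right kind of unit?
Yes

surface tension has SI base units: kg / s^2
kg/s² reduces to the same SI base units, so it is a valid unit for surface tension.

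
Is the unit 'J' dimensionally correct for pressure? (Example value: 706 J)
No

pressure has SI base units: kg / (m * s^2)
J does NOT reduce to kg / (m * s^2); a valid unit for pressure would be e.g. Pa.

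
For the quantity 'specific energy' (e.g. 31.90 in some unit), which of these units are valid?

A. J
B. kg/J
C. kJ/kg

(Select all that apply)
C

specific energy has SI base units: m^2 / s^2

Checking each option against m^2 / s^2:
  A. J: ✗ does not match
  B. kg/J: ✗ does not match
  C. kJ/kg: ✓ matches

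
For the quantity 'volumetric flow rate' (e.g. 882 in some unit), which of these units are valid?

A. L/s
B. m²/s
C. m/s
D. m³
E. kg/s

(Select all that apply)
A

volumetric flow rate has SI base units: m^3 / s

Checking each option against m^3 / s:
  A. L/s: ✓ matches
  B. m²/s: ✗ does not match
  C. m/s: ✗ does not match
  D. m³: ✗ does not match
  E. kg/s: ✗ does not match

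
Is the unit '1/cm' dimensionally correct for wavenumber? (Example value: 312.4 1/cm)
Yes

wavenumber has SI base units: 1 / m
1/cm reduces to the same SI base units, so it is a valid unit for wavenumber.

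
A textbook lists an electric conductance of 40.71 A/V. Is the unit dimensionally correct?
Yes

electric conductance has SI base units: A^2 * s^3 / (kg * m^2)
A/V reduces to the same SI base units, so it is a valid unit for electric conductance.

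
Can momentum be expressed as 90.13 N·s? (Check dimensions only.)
Yes

momentum has SI base units: kg * m / s
N·s reduces to the same SI base units, so it is a valid unit for momentum.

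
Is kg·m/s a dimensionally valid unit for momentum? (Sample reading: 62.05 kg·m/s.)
Yes

momentum has SI base units: kg * m / s
kg·m/s reduces to the same SI base units, so it is a valid unit for momentum.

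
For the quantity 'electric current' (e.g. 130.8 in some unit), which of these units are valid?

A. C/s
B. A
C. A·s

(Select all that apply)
A, B

electric current has SI base units: A

Checking each option against A:
  A. C/s: ✓ matches
  B. A: ✓ matches
  C. A·s: ✗ does not match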